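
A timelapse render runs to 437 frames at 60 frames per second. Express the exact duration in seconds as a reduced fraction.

437/60 seconds

Running time = 437 ÷ (60) = 437 × 1/60 = 437/60 s.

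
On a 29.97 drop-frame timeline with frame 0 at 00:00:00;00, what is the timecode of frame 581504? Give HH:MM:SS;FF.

05:23:22;26

Ten DF minutes hold 17982 frames, so frame 581504 lies in block 32 (frames 575424–593405) with 6080 frames into that block.
The block's first minute is 1800 frames and the rest 1798 each; 6080 frames reaches minute 3, so 32 × 18 + 3 × 2 = 582 labels have been skipped so far.
Adding those back, label number 581504 + 582 = 582086 at 30 labels/s is 19402 s + 26 f = 5 h 23 min 22 s frame 26, i.e. 05:23:22;26.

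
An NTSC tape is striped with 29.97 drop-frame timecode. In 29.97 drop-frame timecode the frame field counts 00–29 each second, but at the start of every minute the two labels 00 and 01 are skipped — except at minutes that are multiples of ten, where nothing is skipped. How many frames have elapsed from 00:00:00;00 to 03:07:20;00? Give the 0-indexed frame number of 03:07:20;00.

336862

As if non-drop at 30 labels/s: (3 × 3600 + 7 × 60 + 20) × 30 + 0 = 337200.
Minute boundaries passed: 187; those not divisible by 10: 187 − 18 = 169; dropped labels = 2 × 169 = 338.
Actual frame index = 337200 − 338 = 336862.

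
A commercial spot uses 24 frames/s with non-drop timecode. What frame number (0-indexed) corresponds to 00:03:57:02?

5690

Total seconds to the label: (0 × 3600 + 3 × 60 + 57) = 237.
Frame index = 237 × 24 + 2 = 5690.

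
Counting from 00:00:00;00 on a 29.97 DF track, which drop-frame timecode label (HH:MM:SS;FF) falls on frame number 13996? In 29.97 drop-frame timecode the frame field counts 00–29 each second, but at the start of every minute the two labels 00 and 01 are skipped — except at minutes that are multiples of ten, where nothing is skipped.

00:07:47;00

Each 10-minute DF block holds 10 × 60 × 30 − 9 × 2 = 17982 frames. 13996 ÷ 17982 → 0 full blocks, remainder 13996.
Within the partial block the first minute is 1800 frames and each further minute 1798, so 7 further minute boundaries passed. Total skipped labels = 18 × 0 + 2 × 7 = 14.
Non-drop label index = 13996 + 14 = 14010; at 30 labels/s that is 00:07:47:00, i.e. DF 00:07:47;00.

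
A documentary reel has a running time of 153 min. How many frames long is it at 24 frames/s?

220320 frames

153 min = 9180 s.
Frames = 9180 × 24 = 220320.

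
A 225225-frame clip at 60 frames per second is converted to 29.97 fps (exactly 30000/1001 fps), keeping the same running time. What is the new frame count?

Target frames = source frames × (target rate / source rate) = 225225 × (30000/1001)/(60) = 225225 × 500/1001 = 112500.

112500 frames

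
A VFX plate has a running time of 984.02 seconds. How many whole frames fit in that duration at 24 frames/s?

23616 frames

Frames = 984.02 × 24 = 590412/25 ≈ 23616.4800.
Complete frames: 23616.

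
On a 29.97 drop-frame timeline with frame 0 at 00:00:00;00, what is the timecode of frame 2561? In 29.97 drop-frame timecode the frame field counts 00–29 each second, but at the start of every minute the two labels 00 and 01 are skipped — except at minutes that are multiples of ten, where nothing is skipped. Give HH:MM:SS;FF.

Each 10-minute DF block holds 10 × 60 × 30 − 9 × 2 = 17982 frames. 2561 ÷ 17982 → 0 full blocks, remainder 2561.
Within the partial block the first minute is 1800 frames and each further minute 1798, so 1 further minute boundary passed. Total skipped labels = 18 × 0 + 2 × 1 = 2.
Non-drop label index = 2561 + 2 = 2563; at 30 labels/s that is 00:01:25:13, i.e. DF 00:01:25;13.

00:01:25;13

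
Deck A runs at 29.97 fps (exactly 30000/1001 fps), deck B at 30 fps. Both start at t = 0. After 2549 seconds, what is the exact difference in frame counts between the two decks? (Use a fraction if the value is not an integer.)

76470/1001 frames

A emits 30000/1001 × 2549 = 76470000/1001 frames; B emits 30 × 2549 = 76470.
Difference = 76470/1001 frames (≈ 76.3936); B is ahead of A.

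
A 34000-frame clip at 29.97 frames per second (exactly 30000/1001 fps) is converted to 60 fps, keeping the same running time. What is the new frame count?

68068 frames

Target frames = source frames × (target rate / source rate) = 34000 × (60)/(30000/1001) = 34000 × 1001/500 = 68068.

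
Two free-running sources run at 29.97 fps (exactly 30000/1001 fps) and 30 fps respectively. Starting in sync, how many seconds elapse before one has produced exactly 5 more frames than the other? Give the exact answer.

1001/6 seconds

The gap grows by |30 − 30000/1001| = 30/1001 frames per second.
Time for a 5-frame gap: 5 ÷ (30/1001) = 1001/6 s.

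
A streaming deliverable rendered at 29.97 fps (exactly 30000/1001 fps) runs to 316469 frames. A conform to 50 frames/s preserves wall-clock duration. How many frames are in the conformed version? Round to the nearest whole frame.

Frames at target rate = 316469 × (50) / (30000/1001) = 316785469/600 ≈ 527975.782.
Nearest whole frame: 527976.

527976 frames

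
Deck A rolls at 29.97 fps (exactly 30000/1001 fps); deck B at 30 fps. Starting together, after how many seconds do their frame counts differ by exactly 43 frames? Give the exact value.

43043/30 seconds

The gap grows by |30 − 30000/1001| = 30/1001 frames per second.
Time for a 43-frame gap: 43 ÷ (30/1001) = 43043/30 s.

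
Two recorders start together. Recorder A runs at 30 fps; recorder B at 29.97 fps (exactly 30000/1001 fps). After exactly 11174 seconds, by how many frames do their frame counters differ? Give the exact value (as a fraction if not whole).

335220/1001 frames

A emits 30 × 11174 = 335220 frames; B emits 30000/1001 × 11174 = 335220000/1001.
Difference = 335220/1001 frames (≈ 334.8851); B is behind A.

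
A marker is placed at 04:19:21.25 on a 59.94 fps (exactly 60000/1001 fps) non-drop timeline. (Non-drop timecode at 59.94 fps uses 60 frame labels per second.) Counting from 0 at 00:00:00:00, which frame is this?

933685

Total seconds to the label: (4 × 3600 + 19 × 60 + 21) = 15561.
Frame index = 15561 × 60 + 25 = 933685.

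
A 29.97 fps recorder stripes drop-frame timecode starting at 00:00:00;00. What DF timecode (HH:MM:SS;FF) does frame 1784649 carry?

16:32:27;25

Ten DF minutes hold 17982 frames, so frame 1784649 lies in block 99 (frames 1780218–1798199) with 4431 frames into that block.
The block's first minute is 1800 frames and the rest 1798 each; 4431 frames reaches minute 2, so 99 × 18 + 2 × 2 = 1786 labels have been skipped so far.
Adding those back, label number 1784649 + 1786 = 1786435 at 30 labels/s is 59547 s + 25 f = 16 h 32 min 27 s frame 25, i.e. 16:32:27;25.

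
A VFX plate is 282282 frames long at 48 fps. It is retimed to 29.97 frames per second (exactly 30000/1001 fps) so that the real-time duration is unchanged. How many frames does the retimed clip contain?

Target frames = source frames × (target rate / source rate) = 282282 × (30000/1001)/(48) = 282282 × 625/1001 = 176250.

176250 frames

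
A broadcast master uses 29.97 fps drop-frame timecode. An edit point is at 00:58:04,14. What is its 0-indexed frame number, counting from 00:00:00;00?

104428

Complete 10-minute blocks: 5, each 17982 frames → 89910.
Remaining 8 whole minutes in the current block: 1800 + 7 × 1798 = 14386 frames.
Within the current minute: 4 × 30 + 14 − 2 = 132 (labels ;00/;01 skipped at this minute). Total = 89910 + 14386 + 132 = 104428.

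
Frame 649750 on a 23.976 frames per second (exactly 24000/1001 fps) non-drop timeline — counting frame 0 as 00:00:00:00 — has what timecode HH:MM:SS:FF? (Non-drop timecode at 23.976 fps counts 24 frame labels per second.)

07:31:12:22

649750 ÷ 24 = 27072 full seconds, remainder 22 frames.
27072 s = 7 h 31 min 12 s.
Timecode: 07:31:12:22.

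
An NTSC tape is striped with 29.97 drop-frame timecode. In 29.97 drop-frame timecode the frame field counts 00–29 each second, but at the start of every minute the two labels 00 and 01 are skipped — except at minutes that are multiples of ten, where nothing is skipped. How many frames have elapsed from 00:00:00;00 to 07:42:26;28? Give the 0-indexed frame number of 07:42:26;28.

Complete 10-minute blocks: 46, each 17982 frames → 827172.
Remaining 2 whole minutes in the current block: 1800 + 1 × 1798 = 3598 frames.
Within the current minute: 26 × 30 + 28 − 2 = 806 (labels ;00/;01 skipped at this minute). Total = 827172 + 3598 + 806 = 831576.

831576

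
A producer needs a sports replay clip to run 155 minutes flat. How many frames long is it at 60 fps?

155 min = 9300 s.
Frames = 9300 × 60 = 558000.

558000 frames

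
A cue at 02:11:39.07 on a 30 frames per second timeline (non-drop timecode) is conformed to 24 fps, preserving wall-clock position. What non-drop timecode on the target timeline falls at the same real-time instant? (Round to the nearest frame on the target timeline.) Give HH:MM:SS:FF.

Source frame index: (2×3600 + 11×60 + 39) × 30 + 7 = 236977.
Real time: 236977 / (30) = 236977/30 s.
Target frame: (236977/30) × (24) = 947908/5 ≈ 189581.600 → 189582.
At 24 labels/s: frame 189582 → 02:11:39:06.

02:11:39:06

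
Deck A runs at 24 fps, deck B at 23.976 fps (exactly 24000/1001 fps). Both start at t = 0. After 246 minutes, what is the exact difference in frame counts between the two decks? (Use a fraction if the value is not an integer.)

246 min = 14760 s.
A emits 24 × 14760 = 354240 frames; B emits 24000/1001 × 14760 = 354240000/1001.
Difference = 354240/1001 frames (≈ 353.8861); B is behind A.

354240/1001 frames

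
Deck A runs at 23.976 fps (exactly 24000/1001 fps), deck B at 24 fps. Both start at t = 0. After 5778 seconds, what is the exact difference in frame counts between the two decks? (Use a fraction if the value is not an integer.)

138672/1001 frames

A emits 24000/1001 × 5778 = 138672000/1001 frames; B emits 24 × 5778 = 138672.
Difference = 138672/1001 frames (≈ 138.5335); B is ahead of A.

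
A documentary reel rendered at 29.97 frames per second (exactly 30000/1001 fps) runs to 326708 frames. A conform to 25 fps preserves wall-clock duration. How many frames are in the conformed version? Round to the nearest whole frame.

272529 frames

Frames at target rate = 326708 × (25) / (30000/1001) = 81758677/300 ≈ 272528.923.
Nearest whole frame: 272529.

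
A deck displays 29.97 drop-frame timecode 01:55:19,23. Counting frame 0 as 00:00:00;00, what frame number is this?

207385

Complete 10-minute blocks: 11, each 17982 frames → 197802.
Remaining 5 whole minutes in the current block: 1800 + 4 × 1798 = 8992 frames.
Within the current minute: 19 × 30 + 23 − 2 = 591 (labels ;00/;01 skipped at this minute). Total = 197802 + 8992 + 591 = 207385.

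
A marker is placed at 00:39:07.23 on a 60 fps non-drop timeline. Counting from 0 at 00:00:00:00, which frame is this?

140843

Total seconds to the label: (0 × 3600 + 39 × 60 + 7) = 2347.
Frame index = 2347 × 60 + 23 = 140843.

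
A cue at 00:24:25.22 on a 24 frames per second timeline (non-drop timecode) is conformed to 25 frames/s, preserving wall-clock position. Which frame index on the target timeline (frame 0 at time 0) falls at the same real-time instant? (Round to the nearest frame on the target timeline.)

Source frame index: (0×3600 + 24×60 + 25) × 24 + 22 = 35182.
Real time: 35182 / (24) = 17591/12 s.
Target frame: (17591/12) × (25) = 439775/12 ≈ 36647.917 → 36648.

frame 36648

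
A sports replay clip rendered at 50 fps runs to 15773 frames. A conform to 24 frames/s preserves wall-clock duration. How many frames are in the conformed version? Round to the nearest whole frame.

Frames at target rate = 15773 × (24) / (50) = 189276/25 ≈ 7571.040.
Nearest whole frame: 7571.

7571 frames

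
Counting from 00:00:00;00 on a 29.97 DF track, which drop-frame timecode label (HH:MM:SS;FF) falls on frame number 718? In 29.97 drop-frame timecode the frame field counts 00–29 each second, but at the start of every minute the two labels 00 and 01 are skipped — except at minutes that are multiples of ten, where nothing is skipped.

Each 10-minute DF block holds 10 × 60 × 30 − 9 × 2 = 17982 frames. 718 ÷ 17982 → 0 full blocks, remainder 718.
Within the partial block the first minute is 1800 frames and each further minute 1798, so 0 further minute boundaries passed. Total skipped labels = 18 × 0 + 2 × 0 = 0.
Non-drop label index = 718 + 0 = 718; at 30 labels/s that is 00:00:23:28, i.e. DF 00:00:23;28.

00:00:23;28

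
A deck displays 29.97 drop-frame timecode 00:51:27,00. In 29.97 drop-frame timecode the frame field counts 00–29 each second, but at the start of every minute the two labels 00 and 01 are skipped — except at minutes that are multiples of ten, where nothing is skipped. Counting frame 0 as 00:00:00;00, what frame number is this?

As if non-drop at 30 labels/s: (0 × 3600 + 51 × 60 + 27) × 30 + 0 = 92610.
Minute boundaries passed: 51; those not divisible by 10: 51 − 5 = 46; dropped labels = 2 × 46 = 92.
Actual frame index = 92610 − 92 = 92518.

92518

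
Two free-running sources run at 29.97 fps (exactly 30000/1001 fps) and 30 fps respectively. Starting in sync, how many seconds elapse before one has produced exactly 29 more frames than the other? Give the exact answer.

The gap grows by |30 − 30000/1001| = 30/1001 frames per second.
Time for a 29-frame gap: 29 ÷ (30/1001) = 29029/30 s.

29029/30 seconds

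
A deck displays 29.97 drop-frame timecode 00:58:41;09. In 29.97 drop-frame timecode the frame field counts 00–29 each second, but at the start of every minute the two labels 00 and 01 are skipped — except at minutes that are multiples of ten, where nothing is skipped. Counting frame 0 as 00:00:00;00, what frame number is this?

105533

Complete 10-minute blocks: 5, each 17982 frames → 89910.
Remaining 8 whole minutes in the current block: 1800 + 7 × 1798 = 14386 frames.
Within the current minute: 41 × 30 + 9 − 2 = 1237 (labels ;00/;01 skipped at this minute). Total = 89910 + 14386 + 1237 = 105533.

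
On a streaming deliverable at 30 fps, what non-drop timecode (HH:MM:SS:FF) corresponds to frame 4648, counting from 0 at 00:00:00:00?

00:02:34:28

4648 ÷ 30 = 154 full seconds, remainder 28 frames.
154 s = 0 h 2 min 34 s.
Timecode: 00:02:34:28.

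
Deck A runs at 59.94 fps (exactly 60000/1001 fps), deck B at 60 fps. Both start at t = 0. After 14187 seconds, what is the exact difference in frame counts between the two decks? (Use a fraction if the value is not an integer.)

851220/1001 frames

A emits 60000/1001 × 14187 = 851220000/1001 frames; B emits 60 × 14187 = 851220.
Difference = 851220/1001 frames (≈ 850.3696); B is ahead of A.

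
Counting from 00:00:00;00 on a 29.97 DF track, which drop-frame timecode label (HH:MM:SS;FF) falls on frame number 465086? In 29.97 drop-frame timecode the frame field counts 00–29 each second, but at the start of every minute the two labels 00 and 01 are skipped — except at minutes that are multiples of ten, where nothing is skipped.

Each 10-minute DF block holds 10 × 60 × 30 − 9 × 2 = 17982 frames. 465086 ÷ 17982 → 25 full blocks, remainder 15536.
Within the partial block the first minute is 1800 frames and each further minute 1798, so 8 further minute boundaries passed. Total skipped labels = 18 × 25 + 2 × 8 = 466.
Non-drop label index = 465086 + 466 = 465552; at 30 labels/s that is 04:18:38:12, i.e. DF 04:18:38;12.

04:18:38;12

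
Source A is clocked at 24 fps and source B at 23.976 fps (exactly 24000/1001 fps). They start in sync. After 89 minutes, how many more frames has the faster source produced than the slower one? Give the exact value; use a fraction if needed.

89 min = 5340 s.
A emits 24 × 5340 = 128160 frames; B emits 24000/1001 × 5340 = 128160000/1001.
Difference = 128160/1001 frames (≈ 128.0320); B is behind A.

128160/1001 frames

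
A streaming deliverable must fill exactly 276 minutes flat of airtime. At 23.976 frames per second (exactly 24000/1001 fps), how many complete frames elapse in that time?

276 min = 16560 s.
Frames = 16560 × 24000/1001 = 397440000/1001 ≈ 397042.9570.
Complete frames: 397042.

397042 frames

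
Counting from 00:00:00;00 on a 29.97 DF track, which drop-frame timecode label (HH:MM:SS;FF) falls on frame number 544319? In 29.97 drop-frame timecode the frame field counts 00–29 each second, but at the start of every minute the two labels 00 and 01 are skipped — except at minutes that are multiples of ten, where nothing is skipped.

Each 10-minute DF block holds 10 × 60 × 30 − 9 × 2 = 17982 frames. 544319 ÷ 17982 → 30 full blocks, remainder 4859.
Within the partial block the first minute is 1800 frames and each further minute 1798, so 2 further minute boundaries passed. Total skipped labels = 18 × 30 + 2 × 2 = 544.
Non-drop label index = 544319 + 544 = 544863; at 30 labels/s that is 05:02:42:03, i.e. DF 05:02:42;03.

05:02:42;03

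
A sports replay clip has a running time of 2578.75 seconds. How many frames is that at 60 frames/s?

Frames = 2578.75 × 60 = 154725.

154725 frames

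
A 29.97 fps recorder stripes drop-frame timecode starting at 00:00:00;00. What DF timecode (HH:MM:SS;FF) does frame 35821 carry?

Each 10-minute DF block holds 10 × 60 × 30 − 9 × 2 = 17982 frames. 35821 ÷ 17982 → 1 full block, remainder 17839.
Within the partial block the first minute is 1800 frames and each further minute 1798, so 9 further minute boundaries passed. Total skipped labels = 18 × 1 + 2 × 9 = 36.
Non-drop label index = 35821 + 36 = 35857; at 30 labels/s that is 00:19:55:07, i.e. DF 00:19:55;07.

00:19:55;07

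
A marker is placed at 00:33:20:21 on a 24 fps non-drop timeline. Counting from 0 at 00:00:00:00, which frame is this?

Total seconds to the label: (0 × 3600 + 33 × 60 + 20) = 2000.
Frame index = 2000 × 24 + 21 = 48021.

48021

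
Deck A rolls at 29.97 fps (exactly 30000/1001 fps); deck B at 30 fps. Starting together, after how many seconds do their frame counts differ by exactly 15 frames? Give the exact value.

500.5 seconds

The gap grows by |30 − 30000/1001| = 30/1001 frames per second.
Time for a 15-frame gap: 15 ÷ (30/1001) = 500.5 s.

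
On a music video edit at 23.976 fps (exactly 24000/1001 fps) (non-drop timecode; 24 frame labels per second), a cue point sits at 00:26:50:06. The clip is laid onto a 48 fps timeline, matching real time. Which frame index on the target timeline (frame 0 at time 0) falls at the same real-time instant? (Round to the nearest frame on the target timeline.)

Source frame index: (0×3600 + 26×60 + 50) × 24 + 6 = 38646.
Real time: 38646 / (24000/1001) = 6447441/4000 s.
Target frame: (6447441/4000) × (48) = 19342323/250 ≈ 77369.292 → 77369.

frame 77369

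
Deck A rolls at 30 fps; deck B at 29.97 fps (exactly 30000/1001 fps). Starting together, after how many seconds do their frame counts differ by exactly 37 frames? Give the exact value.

The gap grows by |30000/1001 − 30| = 30/1001 frames per second.
Time for a 37-frame gap: 37 ÷ (30/1001) = 37037/30 s.

37037/30 seconds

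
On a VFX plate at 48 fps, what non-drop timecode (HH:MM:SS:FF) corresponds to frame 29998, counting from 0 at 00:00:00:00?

29998 ÷ 48 = 624 full seconds, remainder 46 frames.
624 s = 0 h 10 min 24 s.
Timecode: 00:10:24:46.

00:10:24:46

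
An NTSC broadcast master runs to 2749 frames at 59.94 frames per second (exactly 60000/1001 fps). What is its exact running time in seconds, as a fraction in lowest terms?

Running time = 2749 ÷ (60000/1001) = 2749 × 1001/60000 = 2751749/60000 s.

2751749/60000 seconds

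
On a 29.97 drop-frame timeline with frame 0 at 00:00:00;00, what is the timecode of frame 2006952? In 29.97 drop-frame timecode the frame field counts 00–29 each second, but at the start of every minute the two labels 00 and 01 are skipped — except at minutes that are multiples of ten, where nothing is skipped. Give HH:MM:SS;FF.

Each 10-minute DF block holds 10 × 60 × 30 − 9 × 2 = 17982 frames. 2006952 ÷ 17982 → 111 full blocks, remainder 10950.
Within the partial block the first minute is 1800 frames and each further minute 1798, so 6 further minute boundaries passed. Total skipped labels = 18 × 111 + 2 × 6 = 2010.
Non-drop label index = 2006952 + 2010 = 2008962; at 30 labels/s that is 18:36:05:12, i.e. DF 18:36:05;12.

18:36:05;12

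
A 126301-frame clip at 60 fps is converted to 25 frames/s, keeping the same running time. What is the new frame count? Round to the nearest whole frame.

Frames at target rate = 126301 × (25) / (60) = 631505/12 ≈ 52625.417.
Nearest whole frame: 52625.

52625 frames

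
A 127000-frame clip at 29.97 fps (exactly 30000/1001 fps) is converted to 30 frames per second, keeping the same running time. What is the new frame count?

Target frames = source frames × (target rate / source rate) = 127000 × (30)/(30000/1001) = 127000 × 1001/1000 = 127127.

127127 frames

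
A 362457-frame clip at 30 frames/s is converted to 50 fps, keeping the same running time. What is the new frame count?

Target frames = source frames × (target rate / source rate) = 362457 × (50)/(30) = 362457 × 5/3 = 604095.

604095 frames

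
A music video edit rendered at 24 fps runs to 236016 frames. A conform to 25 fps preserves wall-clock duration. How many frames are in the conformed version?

245850 frames

Target frames = source frames × (target rate / source rate) = 236016 × (25)/(24) = 236016 × 25/24 = 245850.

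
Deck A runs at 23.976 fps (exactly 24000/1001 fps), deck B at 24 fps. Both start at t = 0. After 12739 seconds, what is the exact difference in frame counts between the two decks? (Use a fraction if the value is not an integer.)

305736/1001 frames

A emits 24000/1001 × 12739 = 305736000/1001 frames; B emits 24 × 12739 = 305736.
Difference = 305736/1001 frames (≈ 305.4306); B is ahead of A.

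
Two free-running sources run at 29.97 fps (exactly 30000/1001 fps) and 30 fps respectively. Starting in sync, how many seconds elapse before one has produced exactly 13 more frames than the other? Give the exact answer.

The gap grows by |30 − 30000/1001| = 30/1001 frames per second.
Time for a 13-frame gap: 13 ÷ (30/1001) = 13013/30 s.

13013/30 seconds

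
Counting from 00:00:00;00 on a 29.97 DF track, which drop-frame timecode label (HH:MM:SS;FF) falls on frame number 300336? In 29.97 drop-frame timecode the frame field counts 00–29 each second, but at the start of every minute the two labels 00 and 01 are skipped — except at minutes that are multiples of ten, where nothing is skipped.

Ten DF minutes hold 17982 frames, so frame 300336 lies in block 16 (frames 287712–305693) with 12624 frames into that block.
The block's first minute is 1800 frames and the rest 1798 each; 12624 frames reaches minute 7, so 16 × 18 + 7 × 2 = 302 labels have been skipped so far.
Adding those back, label number 300336 + 302 = 300638 at 30 labels/s is 10021 s + 8 f = 2 h 47 min 1 s frame 8, i.e. 02:47:01;08.

02:47:01;08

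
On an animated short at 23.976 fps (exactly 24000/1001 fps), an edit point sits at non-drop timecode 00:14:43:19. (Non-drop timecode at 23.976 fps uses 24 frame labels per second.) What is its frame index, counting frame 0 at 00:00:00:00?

Total seconds to the label: (0 × 3600 + 14 × 60 + 43) = 883.
Frame index = 883 × 24 + 19 = 21211.

21211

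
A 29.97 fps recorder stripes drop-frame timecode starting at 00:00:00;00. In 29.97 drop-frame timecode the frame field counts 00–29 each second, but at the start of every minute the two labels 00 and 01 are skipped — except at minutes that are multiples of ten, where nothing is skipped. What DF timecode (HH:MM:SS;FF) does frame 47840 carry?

00:26:36;08

Ten DF minutes hold 17982 frames, so frame 47840 lies in block 2 (frames 35964–53945) with 11876 frames into that block.
The block's first minute is 1800 frames and the rest 1798 each; 11876 frames reaches minute 6, so 2 × 18 + 6 × 2 = 48 labels have been skipped so far.
Adding those back, label number 47840 + 48 = 47888 at 30 labels/s is 1596 s + 8 f = 0 h 26 min 36 s frame 8, i.e. 00:26:36;08.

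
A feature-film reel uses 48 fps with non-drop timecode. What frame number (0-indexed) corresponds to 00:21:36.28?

Total seconds to the label: (0 × 3600 + 21 × 60 + 36) = 1296.
Frame index = 1296 × 48 + 28 = 62236.

62236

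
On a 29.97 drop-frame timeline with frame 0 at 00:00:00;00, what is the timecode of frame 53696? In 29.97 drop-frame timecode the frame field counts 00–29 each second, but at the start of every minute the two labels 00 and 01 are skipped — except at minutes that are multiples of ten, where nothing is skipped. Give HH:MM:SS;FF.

00:29:51;20

Each 10-minute DF block holds 10 × 60 × 30 − 9 × 2 = 17982 frames. 53696 ÷ 17982 → 2 full blocks, remainder 17732.
Within the partial block the first minute is 1800 frames and each further minute 1798, so 9 further minute boundaries passed. Total skipped labels = 18 × 2 + 2 × 9 = 54.
Non-drop label index = 53696 + 54 = 53750; at 30 labels/s that is 00:29:51:20, i.e. DF 00:29:51;20.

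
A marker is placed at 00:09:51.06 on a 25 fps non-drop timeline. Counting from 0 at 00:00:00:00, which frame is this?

14781

Total seconds to the label: (0 × 3600 + 9 × 60 + 51) = 591.
Frame index = 591 × 25 + 6 = 14781.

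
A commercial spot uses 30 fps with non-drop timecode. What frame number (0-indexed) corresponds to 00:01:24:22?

Total seconds to the label: (0 × 3600 + 1 × 60 + 24) = 84.
Frame index = 84 × 30 + 22 = 2542.

frame 2542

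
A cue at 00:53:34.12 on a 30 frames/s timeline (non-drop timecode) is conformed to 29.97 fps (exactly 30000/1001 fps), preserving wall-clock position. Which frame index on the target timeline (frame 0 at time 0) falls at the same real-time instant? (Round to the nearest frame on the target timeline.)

frame 96336

Source frame index: (0×3600 + 53×60 + 34) × 30 + 12 = 96432.
Real time: 96432 / (30) = 16072/5 s.
Target frame: (16072/5) × (30000/1001) = 13776000/143 ≈ 96335.664 → 96336.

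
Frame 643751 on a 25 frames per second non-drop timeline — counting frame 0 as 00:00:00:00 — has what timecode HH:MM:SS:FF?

643751 ÷ 25 = 25750 full seconds, remainder 1 frame.
25750 s = 7 h 9 min 10 s.
Timecode: 07:09:10:01.

07:09:10:01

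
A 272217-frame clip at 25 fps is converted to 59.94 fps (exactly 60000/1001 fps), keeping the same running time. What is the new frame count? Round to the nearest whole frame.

652668 frames

Frames at target rate = 272217 × (60000/1001) / (25) = 59392800/91 ≈ 652668.132.
Nearest whole frame: 652668.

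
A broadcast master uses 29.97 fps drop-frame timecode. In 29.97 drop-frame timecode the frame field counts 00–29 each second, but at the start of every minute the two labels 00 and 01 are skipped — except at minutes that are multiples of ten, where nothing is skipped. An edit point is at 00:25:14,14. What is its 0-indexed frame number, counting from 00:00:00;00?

Complete 10-minute blocks: 2, each 17982 frames → 35964.
Remaining 5 whole minutes in the current block: 1800 + 4 × 1798 = 8992 frames.
Within the current minute: 14 × 30 + 14 − 2 = 432 (labels ;00/;01 skipped at this minute). Total = 35964 + 8992 + 432 = 45388.

45388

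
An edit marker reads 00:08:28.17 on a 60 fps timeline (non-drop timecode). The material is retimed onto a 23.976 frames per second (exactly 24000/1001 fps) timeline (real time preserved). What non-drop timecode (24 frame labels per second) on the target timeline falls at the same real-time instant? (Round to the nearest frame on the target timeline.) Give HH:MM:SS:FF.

00:08:27:19

Source frame index: (0×3600 + 8×60 + 28) × 60 + 17 = 30497.
Real time: 30497 / (60) = 30497/60 s.
Target frame: (30497/60) × (24000/1001) = 12198800/1001 ≈ 12186.613 → 12187.
At 24 labels/s: frame 12187 → 00:08:27:19.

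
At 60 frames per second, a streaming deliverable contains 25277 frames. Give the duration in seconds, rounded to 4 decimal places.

421.2833 seconds

Running time = 25277 × 1/60 = 25277/60 s ≈ 421.2833 s.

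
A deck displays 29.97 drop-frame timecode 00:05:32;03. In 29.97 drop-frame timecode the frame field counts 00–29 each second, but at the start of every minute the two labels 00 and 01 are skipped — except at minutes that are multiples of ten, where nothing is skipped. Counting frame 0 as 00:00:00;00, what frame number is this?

Complete 10-minute blocks: 0, each 17982 frames → 0.
Remaining 5 whole minutes in the current block: 1800 + 4 × 1798 = 8992 frames.
Within the current minute: 32 × 30 + 3 − 2 = 961 (labels ;00/;01 skipped at this minute). Total = 0 + 8992 + 961 = 9953.

9953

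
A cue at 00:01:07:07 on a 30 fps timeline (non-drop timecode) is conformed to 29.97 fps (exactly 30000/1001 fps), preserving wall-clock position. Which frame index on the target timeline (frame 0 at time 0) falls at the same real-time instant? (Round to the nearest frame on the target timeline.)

Source frame index: (0×3600 + 1×60 + 7) × 30 + 7 = 2017.
Real time: 2017 / (30) = 2017/30 s.
Target frame: (2017/30) × (30000/1001) = 2017000/1001 ≈ 2014.985 → 2015.

frame 2015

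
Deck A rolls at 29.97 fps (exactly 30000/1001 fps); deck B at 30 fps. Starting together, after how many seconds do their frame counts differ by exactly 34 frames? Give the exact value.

The gap grows by |30 − 30000/1001| = 30/1001 frames per second.
Time for a 34-frame gap: 34 ÷ (30/1001) = 17017/15 s.

17017/15 seconds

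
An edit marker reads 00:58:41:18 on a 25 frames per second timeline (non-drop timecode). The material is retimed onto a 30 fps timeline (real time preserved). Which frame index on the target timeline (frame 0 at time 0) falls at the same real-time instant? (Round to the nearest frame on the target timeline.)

frame 105652

Source frame index: (0×3600 + 58×60 + 41) × 25 + 18 = 88043.
Real time: 88043 / (25) = 88043/25 s.
Target frame: (88043/25) × (30) = 528258/5 ≈ 105651.600 → 105652.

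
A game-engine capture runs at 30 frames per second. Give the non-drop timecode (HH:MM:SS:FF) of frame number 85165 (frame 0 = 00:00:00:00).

00:47:18:25

85165 ÷ 30 = 2838 full seconds, remainder 25 frames.
2838 s = 0 h 47 min 18 s.
Timecode: 00:47:18:25.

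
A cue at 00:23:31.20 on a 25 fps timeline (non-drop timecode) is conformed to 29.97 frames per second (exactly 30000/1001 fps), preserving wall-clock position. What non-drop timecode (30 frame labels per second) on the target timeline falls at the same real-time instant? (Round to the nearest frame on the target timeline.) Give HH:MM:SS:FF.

00:23:30:12

Source frame index: (0×3600 + 23×60 + 31) × 25 + 20 = 35295.
Real time: 35295 / (25) = 7059/5 s.
Target frame: (7059/5) × (30000/1001) = 3258000/77 ≈ 42311.688 → 42312.
At 30 labels/s: frame 42312 → 00:23:30:12.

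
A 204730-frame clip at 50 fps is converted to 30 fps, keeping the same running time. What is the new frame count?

Target frames = source frames × (target rate / source rate) = 204730 × (30)/(50) = 204730 × 3/5 = 122838.

122838 frames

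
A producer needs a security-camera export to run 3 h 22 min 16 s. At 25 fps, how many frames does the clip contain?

303400 frames

3 h 22 min 16 s = 12136 s.
Frames = 12136 × 25 = 303400.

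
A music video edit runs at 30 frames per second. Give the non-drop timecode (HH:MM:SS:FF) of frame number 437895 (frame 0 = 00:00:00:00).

04:03:16:15

437895 ÷ 30 = 14596 full seconds, remainder 15 frames.
14596 s = 4 h 3 min 16 s.
Timecode: 04:03:16:15.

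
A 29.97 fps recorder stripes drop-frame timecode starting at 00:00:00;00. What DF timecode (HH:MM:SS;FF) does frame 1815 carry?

00:01:00;17

Ten DF minutes hold 17982 frames, so frame 1815 lies in block 0 (frames 0–17981) with 1815 frames into that block.
The block's first minute is 1800 frames and the rest 1798 each; 1815 frames reaches minute 1, so 0 × 18 + 1 × 2 = 2 labels have been skipped so far.
Adding those back, label number 1815 + 2 = 1817 at 30 labels/s is 60 s + 17 f = 0 h 1 min 0 s frame 17, i.e. 00:01:00;17.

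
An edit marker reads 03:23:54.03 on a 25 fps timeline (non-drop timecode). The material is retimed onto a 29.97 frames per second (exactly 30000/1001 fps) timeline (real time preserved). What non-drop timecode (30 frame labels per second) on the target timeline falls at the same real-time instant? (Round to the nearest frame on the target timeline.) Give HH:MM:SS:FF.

Source frame index: (3×3600 + 23×60 + 54) × 25 + 3 = 305853.
Real time: 305853 / (25) = 305853/25 s.
Target frame: (305853/25) × (30000/1001) = 367023600/1001 ≈ 366656.943 → 366657.
At 30 labels/s: frame 366657 → 03:23:41:27.

03:23:41:27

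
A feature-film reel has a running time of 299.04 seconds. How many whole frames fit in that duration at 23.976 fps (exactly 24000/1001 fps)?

Frames = 299.04 × 24000/1001 = 1025280/143 ≈ 7169.7902.
Complete frames: 7169.

7169 frames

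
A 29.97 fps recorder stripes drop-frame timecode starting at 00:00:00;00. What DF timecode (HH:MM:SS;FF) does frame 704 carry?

00:00:23;14

Each 10-minute DF block holds 10 × 60 × 30 − 9 × 2 = 17982 frames. 704 ÷ 17982 → 0 full blocks, remainder 704.
Within the partial block the first minute is 1800 frames and each further minute 1798, so 0 further minute boundaries passed. Total skipped labels = 18 × 0 + 2 × 0 = 0.
Non-drop label index = 704 + 0 = 704; at 30 labels/s that is 00:00:23:14, i.e. DF 00:00:23;14.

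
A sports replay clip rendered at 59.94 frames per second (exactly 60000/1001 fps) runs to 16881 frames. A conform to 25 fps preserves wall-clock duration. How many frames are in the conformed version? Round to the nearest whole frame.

7041 frames

Frames at target rate = 16881 × (25) / (60000/1001) = 5632627/800 ≈ 7040.784.
Nearest whole frame: 7041.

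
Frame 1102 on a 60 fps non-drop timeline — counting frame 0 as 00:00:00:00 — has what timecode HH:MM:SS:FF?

1102 ÷ 60 = 18 full seconds, remainder 22 frames.
18 s = 0 h 0 min 18 s.
Timecode: 00:00:18:22.

00:00:18:22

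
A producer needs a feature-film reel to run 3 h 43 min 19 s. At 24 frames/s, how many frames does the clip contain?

3 h 43 min 19 s = 13399 s.
Frames = 13399 × 24 = 321576.

321576 frames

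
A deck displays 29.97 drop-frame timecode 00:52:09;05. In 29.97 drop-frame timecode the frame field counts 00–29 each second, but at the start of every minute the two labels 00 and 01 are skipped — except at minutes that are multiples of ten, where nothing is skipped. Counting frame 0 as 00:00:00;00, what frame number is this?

As if non-drop at 30 labels/s: (0 × 3600 + 52 × 60 + 9) × 30 + 5 = 93875.
Minute boundaries passed: 52; those not divisible by 10: 52 − 5 = 47; dropped labels = 2 × 47 = 94.
Actual frame index = 93875 − 94 = 93781.

93781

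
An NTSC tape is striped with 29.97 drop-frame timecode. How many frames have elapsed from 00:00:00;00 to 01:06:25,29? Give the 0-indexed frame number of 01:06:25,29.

As if non-drop at 30 labels/s: (1 × 3600 + 6 × 60 + 25) × 30 + 29 = 119579.
Minute boundaries passed: 66; those not divisible by 10: 66 − 6 = 60; dropped labels = 2 × 60 = 120.
Actual frame index = 119579 − 120 = 119459.

119459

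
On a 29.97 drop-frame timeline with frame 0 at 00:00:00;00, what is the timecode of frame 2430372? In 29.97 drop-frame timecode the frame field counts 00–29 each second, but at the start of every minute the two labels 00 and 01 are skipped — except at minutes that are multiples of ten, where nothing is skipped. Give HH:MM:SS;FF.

22:31:33;14

Each 10-minute DF block holds 10 × 60 × 30 − 9 × 2 = 17982 frames. 2430372 ÷ 17982 → 135 full blocks, remainder 2802.
Within the partial block the first minute is 1800 frames and each further minute 1798, so 1 further minute boundary passed. Total skipped labels = 18 × 135 + 2 × 1 = 2432.
Non-drop label index = 2430372 + 2432 = 2432804; at 30 labels/s that is 22:31:33:14, i.e. DF 22:31:33;14.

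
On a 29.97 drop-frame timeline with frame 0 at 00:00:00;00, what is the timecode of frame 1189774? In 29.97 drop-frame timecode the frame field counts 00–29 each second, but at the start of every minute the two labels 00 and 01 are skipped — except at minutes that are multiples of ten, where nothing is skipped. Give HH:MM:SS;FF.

11:01:38;24

Each 10-minute DF block holds 10 × 60 × 30 − 9 × 2 = 17982 frames. 1189774 ÷ 17982 → 66 full blocks, remainder 2962.
Within the partial block the first minute is 1800 frames and each further minute 1798, so 1 further minute boundary passed. Total skipped labels = 18 × 66 + 2 × 1 = 1190.
Non-drop label index = 1189774 + 1190 = 1190964; at 30 labels/s that is 11:01:38:24, i.e. DF 11:01:38;24.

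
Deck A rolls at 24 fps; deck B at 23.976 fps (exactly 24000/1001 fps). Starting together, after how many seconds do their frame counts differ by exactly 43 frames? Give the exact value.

43043/24 seconds

The gap grows by |24000/1001 − 24| = 24/1001 frames per second.
Time for a 43-frame gap: 43 ÷ (24/1001) = 43043/24 s.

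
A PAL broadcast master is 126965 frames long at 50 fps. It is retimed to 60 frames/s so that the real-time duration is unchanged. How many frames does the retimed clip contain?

152358 frames

Target frames = source frames × (target rate / source rate) = 126965 × (60)/(50) = 126965 × 6/5 = 152358.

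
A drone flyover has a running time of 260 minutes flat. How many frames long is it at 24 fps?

260 min = 15600 s.
Frames = 15600 × 24 = 374400.

374400 frames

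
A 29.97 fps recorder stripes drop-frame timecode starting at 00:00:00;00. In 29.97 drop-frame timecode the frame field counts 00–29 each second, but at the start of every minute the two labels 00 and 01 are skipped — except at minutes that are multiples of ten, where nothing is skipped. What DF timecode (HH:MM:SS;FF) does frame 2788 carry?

00:01:33;00

Ten DF minutes hold 17982 frames, so frame 2788 lies in block 0 (frames 0–17981) with 2788 frames into that block.
The block's first minute is 1800 frames and the rest 1798 each; 2788 frames reaches minute 1, so 0 × 18 + 1 × 2 = 2 labels have been skipped so far.
Adding those back, label number 2788 + 2 = 2790 at 30 labels/s is 93 s + 0 f = 0 h 1 min 33 s frame 0, i.e. 00:01:33;00.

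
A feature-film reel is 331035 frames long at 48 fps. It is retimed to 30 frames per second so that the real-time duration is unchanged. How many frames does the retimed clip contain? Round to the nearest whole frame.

Frames at target rate = 331035 × (30) / (48) = 1655175/8 ≈ 206896.875.
Nearest whole frame: 206897.

206897 frames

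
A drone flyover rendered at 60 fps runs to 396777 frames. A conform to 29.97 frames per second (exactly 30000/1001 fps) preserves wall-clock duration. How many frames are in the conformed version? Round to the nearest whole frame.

Frames at target rate = 396777 × (30000/1001) / (60) = 198388500/1001 ≈ 198190.310.
Nearest whole frame: 198190.

198190 frames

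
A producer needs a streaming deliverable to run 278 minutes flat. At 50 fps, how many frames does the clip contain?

834000 frames

278 min = 16680 s.
Frames = 16680 × 50 = 834000.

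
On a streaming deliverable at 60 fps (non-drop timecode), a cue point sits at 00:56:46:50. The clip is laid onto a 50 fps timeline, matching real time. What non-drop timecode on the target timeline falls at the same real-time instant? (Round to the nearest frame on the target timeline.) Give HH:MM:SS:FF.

00:56:46:42

Source frame index: (0×3600 + 56×60 + 46) × 60 + 50 = 204410.
Real time: 204410 / (60) = 20441/6 s.
Target frame: (20441/6) × (50) = 511025/3 ≈ 170341.667 → 170342.
At 50 labels/s: frame 170342 → 00:56:46:42.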